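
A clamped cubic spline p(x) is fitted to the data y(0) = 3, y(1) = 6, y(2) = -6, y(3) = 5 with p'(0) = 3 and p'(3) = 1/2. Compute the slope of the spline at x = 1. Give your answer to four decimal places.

With σ_i denoting the second derivative at x_i, h_i = 1, 1, 1, and Δ_i = (y_(i+1) − y_i)/h_i = 3, -12, 11:
  1·σ_0 + 4·σ_1 + 1·σ_2 = 6(Δ_1 - Δ_0) = -90
  1·σ_1 + 4·σ_2 + 1·σ_3 = 6(Δ_2 - Δ_1) = 138
Clamped end conditions give two more equations: 2h_0·σ_0 + h_0·σ_1 = 6(Δ_0 - p'(0)) = 0 and h_2·σ_2 + 2h_2·σ_3 = 6(p'(3) - Δ_2) = -63.
Forward elimination and back-substitution give σ_0 = 323/15, σ_1 = -646/15, σ_2 = 911/15, σ_3 = -928/15.
On [1, 2], p'(x) = b_1 + 2c_1·(x - 1) + 3d_1·(x - 1)² with b_1 = Δ_1 - h_1(2σ_1 + σ_2)/6 = -233/30, c_1 = σ_1/2 = -323/15, d_1 = (σ_2 - σ_1)/(6h_1) = 173/10. So p'(1) = -233/30.

-7.7667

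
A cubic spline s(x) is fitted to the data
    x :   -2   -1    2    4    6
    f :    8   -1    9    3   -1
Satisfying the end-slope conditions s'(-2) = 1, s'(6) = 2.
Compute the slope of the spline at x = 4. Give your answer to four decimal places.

Write M_i for s''(x_i). With h_i = 1, 3, 2, 2 and divided differences Δ_i = -9, 10/3, -3, -2, the continuity of s' gives the tridiagonal system
  1·M_0 + 8·M_1 + 3·M_2 = 6(Δ_1 - Δ_0) = 74
  3·M_1 + 10·M_2 + 2·M_3 = 6(Δ_2 - Δ_1) = -38
  2·M_2 + 8·M_3 + 2·M_4 = 6(Δ_3 - Δ_2) = 6
Clamped end conditions give two more equations: 2h_0·M_0 + h_0·M_1 = 6(Δ_0 - s'(-2)) = -60 and h_3·M_3 + 2h_3·M_4 = 6(s'(6) - Δ_3) = 24.
Solving: M_0 = -5591/144, M_1 = 1271/72, M_2 = -1363/144, M_3 = 133/72, M_4 = 731/144.
On [4, 6], s'(x) = b_3 + 2c_3·(x - 4) + 3d_3·(x - 4)² with b_3 = Δ_3 - h_3(2M_3 + M_4)/6 = -709/144, c_3 = M_3/2 = 133/144, d_3 = (M_4 - M_3)/(6h_3) = 155/576. So s'(4) = -709/144.

-4.9236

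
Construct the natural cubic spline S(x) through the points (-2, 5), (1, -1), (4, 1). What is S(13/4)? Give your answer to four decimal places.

Put M_i = S'' at the i-th knot. Here h = (3, 3) and Δ = (-2, 2/3), so the interior equations h_(i-1)·M_(i-1) + 2(h_(i-1)+h_i)·M_i + h_i·M_(i+1) = 6(Δ_i − Δ_(i-1)) read
  3·M_0 + 12·M_1 + 3·M_2 = 6(Δ_1 - Δ_0) = 16
Natural end conditions: M_0 = M_2 = 0.
Solving: M_0 = 0, M_1 = 4/3, M_2 = 0.
On [1, 4], S(x) = -1 - 2/3·(x - 1) + 2/3·(x - 1)² - 2/27·(x - 1)³.
With (x - 1) = 9/4: S(13/4) = 1/32.

0.0313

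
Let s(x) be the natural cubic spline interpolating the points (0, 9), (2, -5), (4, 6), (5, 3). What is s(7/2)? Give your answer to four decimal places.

Let m_i = s''(x_i). Step sizes h_i = 2, 2, 1; slopes of the chords Δ_i = (y_(i+1) - y_i)/h_i = -7, 11/2, -3.
  2·m_0 + 8·m_1 + 2·m_2 = 6(Δ_1 - Δ_0) = 75
  2·m_1 + 6·m_2 + 1·m_3 = 6(Δ_2 - Δ_1) = -51
Natural end conditions: m_0 = m_3 = 0.
Forward elimination and back-substitution give m_0 = 0, m_1 = 138/11, m_2 = -279/22, m_3 = 0.
On [2, 4], s(x) = -5 + 15/11·(x - 2) + 69/11·(x - 2)² - 185/88·(x - 2)³.
With (x - 2) = 3/2: s(7/2) = 2861/704.

4.0639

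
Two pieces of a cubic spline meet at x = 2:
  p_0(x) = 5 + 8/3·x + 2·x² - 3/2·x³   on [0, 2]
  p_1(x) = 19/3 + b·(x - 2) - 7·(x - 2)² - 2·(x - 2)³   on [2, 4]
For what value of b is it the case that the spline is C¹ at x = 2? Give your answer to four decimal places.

-7.3333

p_0'(x) = 8/3 + 4·x - 9/2·x², so p_0'(2) = -22/3. On the right, p_1'(2) = b, so b = -22/3.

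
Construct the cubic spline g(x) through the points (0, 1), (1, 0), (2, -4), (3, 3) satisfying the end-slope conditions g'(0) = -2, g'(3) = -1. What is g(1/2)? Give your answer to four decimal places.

0.7667

With m_i denoting the second derivative at x_i, h_i = 1, 1, 1, and Δ_i = (y_(i+1) − y_i)/h_i = -1, -4, 7:
  1·m_0 + 4·m_1 + 1·m_2 = 6(Δ_1 - Δ_0) = -18
  1·m_1 + 4·m_2 + 1·m_3 = 6(Δ_2 - Δ_1) = 66
Clamped end conditions give two more equations: 2h_0·m_0 + h_0·m_1 = 6(Δ_0 - g'(0)) = 6 and h_2·m_2 + 2h_2·m_3 = 6(g'(3) - Δ_2) = -48.
Hence m_0 = 154/15, m_1 = -218/15, m_2 = 448/15, m_3 = -584/15.
On [0, 1], g(x) = 1 - 2·x + 77/15·x² - 62/15·x³.
With x = 1/2: g(1/2) = 23/30.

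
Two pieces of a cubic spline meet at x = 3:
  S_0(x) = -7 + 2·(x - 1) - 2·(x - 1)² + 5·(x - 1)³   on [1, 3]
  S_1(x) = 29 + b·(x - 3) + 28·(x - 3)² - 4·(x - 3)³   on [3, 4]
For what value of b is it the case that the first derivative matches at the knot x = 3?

S_0'(x) = 2 - 4·(x - 1) + 15·(x - 1)², so S_0'(3) = 54. On the right, S_1'(3) = b, so b = 54.

54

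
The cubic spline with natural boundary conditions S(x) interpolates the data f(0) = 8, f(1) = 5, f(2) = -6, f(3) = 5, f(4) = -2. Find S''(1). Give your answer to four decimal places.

Put M_i = S'' at the i-th knot. Here h = (1, 1, 1, 1) and Δ = (-3, -11, 11, -7), so the interior equations h_(i-1)·M_(i-1) + 2(h_(i-1)+h_i)·M_i + h_i·M_(i+1) = 6(Δ_i − Δ_(i-1)) read
  1·M_0 + 4·M_1 + 1·M_2 = 6(Δ_1 - Δ_0) = -48
  1·M_1 + 4·M_2 + 1·M_3 = 6(Δ_2 - Δ_1) = 132
  1·M_2 + 4·M_3 + 1·M_4 = 6(Δ_3 - Δ_2) = -108
Natural end conditions: M_0 = M_4 = 0.
Forward elimination and back-substitution give M_0 = 0, M_1 = -339/14, M_2 = 342/7, M_3 = -549/14, M_4 = 0.

-24.2143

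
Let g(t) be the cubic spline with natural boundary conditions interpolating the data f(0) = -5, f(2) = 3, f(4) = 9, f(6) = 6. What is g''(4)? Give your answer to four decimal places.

-3.4000

Write M_i for g''(x_i). With h_i = 2, 2, 2 and divided differences Δ_i = 4, 3, -3/2, the continuity of g' gives the tridiagonal system
  2·M_0 + 8·M_1 + 2·M_2 = 6(Δ_1 - Δ_0) = -6
  2·M_1 + 8·M_2 + 2·M_3 = 6(Δ_2 - Δ_1) = -27
Natural end conditions: M_0 = M_3 = 0.
Hence M_0 = 0, M_1 = 1/10, M_2 = -17/5, M_3 = 0.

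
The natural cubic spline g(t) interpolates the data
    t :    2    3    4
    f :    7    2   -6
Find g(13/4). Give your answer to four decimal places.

Let M_i = g''(x_i). Step sizes h_i = 1, 1; slopes of the chords Δ_i = (y_(i+1) - y_i)/h_i = -5, -8.
  1·M_0 + 4·M_1 + 1·M_2 = 6(Δ_1 - Δ_0) = -18
Natural end conditions: M_0 = M_2 = 0.
Forward elimination and back-substitution give M_0 = 0, M_1 = -9/2, M_2 = 0.
On [3, 4], g(t) = 2 - 13/2·(t - 3) - 9/4·(t - 3)² + 3/4·(t - 3)³.
With (t - 3) = 1/4: g(13/4) = 63/256.

0.2461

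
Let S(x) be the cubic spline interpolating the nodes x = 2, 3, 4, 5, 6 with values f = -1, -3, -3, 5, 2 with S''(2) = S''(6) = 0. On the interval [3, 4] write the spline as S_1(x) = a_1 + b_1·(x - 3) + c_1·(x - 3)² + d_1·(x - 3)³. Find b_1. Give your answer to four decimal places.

-2.4643

Put σ_i = S'' at the i-th knot. Here h = (1, 1, 1, 1) and Δ = (-2, 0, 8, -3), so the interior equations h_(i-1)·σ_(i-1) + 2(h_(i-1)+h_i)·σ_i + h_i·σ_(i+1) = 6(Δ_i − Δ_(i-1)) read
  1·σ_0 + 4·σ_1 + 1·σ_2 = 6(Δ_1 - Δ_0) = 12
  1·σ_1 + 4·σ_2 + 1·σ_3 = 6(Δ_2 - Δ_1) = 48
  1·σ_2 + 4·σ_3 + 1·σ_4 = 6(Δ_3 - Δ_2) = -66
Natural end conditions: σ_0 = σ_4 = 0.
Solving: σ_0 = 0, σ_1 = -39/28, σ_2 = 123/7, σ_3 = -585/28, σ_4 = 0.
On [3, 4], with S_1(x) = a_1 + b_1·(x - 3) + c_1·(x - 3)² + d_1·(x - 3)³: c_1 = σ_1/2 = -39/56, d_1 = (σ_2 - σ_1)/(6h_1) = 177/56, b_1 = Δ_1 - h_1(2σ_1 + σ_2)/6 = -69/28.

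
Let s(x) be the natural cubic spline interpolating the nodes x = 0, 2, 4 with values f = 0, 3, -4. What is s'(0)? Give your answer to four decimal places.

2.7500

Put σ_i = s'' at the i-th knot. Here h = (2, 2) and Δ = (3/2, -7/2), so the interior equations h_(i-1)·σ_(i-1) + 2(h_(i-1)+h_i)·σ_i + h_i·σ_(i+1) = 6(Δ_i − Δ_(i-1)) read
  2·σ_0 + 8·σ_1 + 2·σ_2 = 6(Δ_1 - Δ_0) = -30
Natural end conditions: σ_0 = σ_2 = 0.
Solving: σ_0 = 0, σ_1 = -15/4, σ_2 = 0.
On [0, 2], s'(x) = b_0 + 2c_0·x + 3d_0·x² with b_0 = Δ_0 - h_0(2σ_0 + σ_1)/6 = 11/4, c_0 = σ_0/2 = 0, d_0 = (σ_1 - σ_0)/(6h_0) = -5/16. So s'(0) = 11/4.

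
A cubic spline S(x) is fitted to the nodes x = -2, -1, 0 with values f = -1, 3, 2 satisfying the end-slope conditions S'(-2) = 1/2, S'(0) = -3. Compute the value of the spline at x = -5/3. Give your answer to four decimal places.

With σ_i denoting the second derivative at x_i, h_i = 1, 1, and Δ_i = (y_(i+1) − y_i)/h_i = 4, -1:
  1·σ_0 + 4·σ_1 + 1·σ_2 = 6(Δ_1 - Δ_0) = -30
Clamped end conditions give two more equations: 2h_0·σ_0 + h_0·σ_1 = 6(Δ_0 - S'(-2)) = 21 and h_1·σ_1 + 2h_1·σ_2 = 6(S'(0) - Δ_1) = -12.
Solving: σ_0 = 65/4, σ_1 = -23/2, σ_2 = -1/4.
On [-2, -1], S(x) = -1 + 1/2·(x + 2) + 65/8·(x + 2)² - 37/8·(x + 2)³.
With (x + 2) = 1/3: S(-5/3) = -11/108.

-0.1019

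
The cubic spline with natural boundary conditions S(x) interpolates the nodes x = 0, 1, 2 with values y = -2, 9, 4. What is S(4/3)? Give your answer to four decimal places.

Let M_i = S''(x_i). Step sizes h_i = 1, 1; slopes of the chords Δ_i = (y_(i+1) - y_i)/h_i = 11, -5.
  1·M_0 + 4·M_1 + 1·M_2 = 6(Δ_1 - Δ_0) = -96
Natural end conditions: M_0 = M_2 = 0.
Solving: M_0 = 0, M_1 = -24, M_2 = 0.
On [1, 2], S(x) = 9 + 3·(x - 1) - 12·(x - 1)² + 4·(x - 1)³.
With (x - 1) = 1/3: S(4/3) = 238/27.

8.8148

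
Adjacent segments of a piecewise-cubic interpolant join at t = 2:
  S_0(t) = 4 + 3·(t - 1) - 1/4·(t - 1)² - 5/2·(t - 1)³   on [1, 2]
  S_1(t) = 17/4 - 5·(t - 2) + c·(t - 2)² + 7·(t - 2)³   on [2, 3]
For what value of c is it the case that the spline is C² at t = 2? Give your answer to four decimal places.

S_0''(t) = -1/2 - 15·(t - 1), so S_0''(2) = -31/2. On the right, S_1''(2) = 2c, so c = -31/4.

-7.7500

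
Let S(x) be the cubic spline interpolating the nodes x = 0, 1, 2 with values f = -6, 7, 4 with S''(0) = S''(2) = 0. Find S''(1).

Let M_i = S''(x_i). Step sizes h_i = 1, 1; slopes of the chords Δ_i = (y_(i+1) - y_i)/h_i = 13, -3.
  1·M_0 + 4·M_1 + 1·M_2 = 6(Δ_1 - Δ_0) = -96
Natural end conditions: M_0 = M_2 = 0.
Solving: M_0 = 0, M_1 = -24, M_2 = 0.

-24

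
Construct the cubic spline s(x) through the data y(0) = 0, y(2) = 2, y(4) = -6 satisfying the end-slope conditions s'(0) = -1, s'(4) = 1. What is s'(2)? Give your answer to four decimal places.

Let M_i = s''(x_i). Step sizes h_i = 2, 2; slopes of the chords Δ_i = (y_(i+1) - y_i)/h_i = 1, -4.
  2·M_0 + 8·M_1 + 2·M_2 = 6(Δ_1 - Δ_0) = -30
Clamped end conditions give two more equations: 2h_0·M_0 + h_0·M_1 = 6(Δ_0 - s'(0)) = 12 and h_1·M_1 + 2h_1·M_2 = 6(s'(4) - Δ_1) = 30.
Solving the tridiagonal system: M_0 = 29/4, M_1 = -17/2, M_2 = 47/4.
On [2, 4], s'(x) = b_1 + 2c_1·(x - 2) + 3d_1·(x - 2)² with b_1 = Δ_1 - h_1(2M_1 + M_2)/6 = -9/4, c_1 = M_1/2 = -17/4, d_1 = (M_2 - M_1)/(6h_1) = 27/16. So s'(2) = -9/4.

-2.2500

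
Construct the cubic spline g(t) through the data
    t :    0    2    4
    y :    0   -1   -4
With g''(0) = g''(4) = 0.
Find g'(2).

Let σ_i = g''(x_i). Step sizes h_i = 2, 2; slopes of the chords Δ_i = (y_(i+1) - y_i)/h_i = -1/2, -3/2.
  2·σ_0 + 8·σ_1 + 2·σ_2 = 6(Δ_1 - Δ_0) = -6
Natural end conditions: σ_0 = σ_2 = 0.
Solving: σ_0 = 0, σ_1 = -3/4, σ_2 = 0.
On [2, 4], g'(t) = b_1 + 2c_1·(t - 2) + 3d_1·(t - 2)² with b_1 = Δ_1 - h_1(2σ_1 + σ_2)/6 = -1, c_1 = σ_1/2 = -3/8, d_1 = (σ_2 - σ_1)/(6h_1) = 1/16. So g'(2) = -1.

-1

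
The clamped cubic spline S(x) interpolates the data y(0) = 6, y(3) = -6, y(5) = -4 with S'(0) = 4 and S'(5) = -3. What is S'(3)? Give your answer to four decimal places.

-1.4000

With σ_i denoting the second derivative at x_i, h_i = 3, 2, and Δ_i = (y_(i+1) − y_i)/h_i = -4, 1:
  3·σ_0 + 10·σ_1 + 2·σ_2 = 6(Δ_1 - Δ_0) = 30
Clamped end conditions give two more equations: 2h_0·σ_0 + h_0·σ_1 = 6(Δ_0 - S'(0)) = -48 and h_1·σ_1 + 2h_1·σ_2 = 6(S'(5) - Δ_1) = -24.
Solving the tridiagonal system: σ_0 = -62/5, σ_1 = 44/5, σ_2 = -52/5.
On [3, 5], S'(x) = b_1 + 2c_1·(x - 3) + 3d_1·(x - 3)² with b_1 = Δ_1 - h_1(2σ_1 + σ_2)/6 = -7/5, c_1 = σ_1/2 = 22/5, d_1 = (σ_2 - σ_1)/(6h_1) = -8/5. So S'(3) = -7/5.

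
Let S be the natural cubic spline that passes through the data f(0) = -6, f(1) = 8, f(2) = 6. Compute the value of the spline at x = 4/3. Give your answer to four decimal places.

Put M_i = S'' at the i-th knot. Here h = (1, 1) and Δ = (14, -2), so the interior equations h_(i-1)·M_(i-1) + 2(h_(i-1)+h_i)·M_i + h_i·M_(i+1) = 6(Δ_i − Δ_(i-1)) read
  1·M_0 + 4·M_1 + 1·M_2 = 6(Δ_1 - Δ_0) = -96
Natural end conditions: M_0 = M_2 = 0.
Solving: M_0 = 0, M_1 = -24, M_2 = 0.
On [1, 2], S(x) = 8 + 6·(x - 1) - 12·(x - 1)² + 4·(x - 1)³.
With (x - 1) = 1/3: S(4/3) = 238/27.

8.8148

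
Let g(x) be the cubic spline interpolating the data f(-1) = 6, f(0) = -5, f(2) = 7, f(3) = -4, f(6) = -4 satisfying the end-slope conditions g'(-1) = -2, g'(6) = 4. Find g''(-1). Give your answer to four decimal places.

-44.3115

Let m_i = g''(x_i). Step sizes h_i = 1, 2, 1, 3; slopes of the chords Δ_i = (y_(i+1) - y_i)/h_i = -11, 6, -11, 0.
  1·m_0 + 6·m_1 + 2·m_2 = 6(Δ_1 - Δ_0) = 102
  2·m_1 + 6·m_2 + 1·m_3 = 6(Δ_2 - Δ_1) = -102
  1·m_2 + 8·m_3 + 3·m_4 = 6(Δ_3 - Δ_2) = 66
Clamped end conditions give two more equations: 2h_0·m_0 + h_0·m_1 = 6(Δ_0 - g'(-1)) = -54 and h_3·m_3 + 2h_3·m_4 = 6(g'(6) - Δ_3) = 24.
Solving: m_0 = -2703/61, m_1 = 2112/61, m_2 = -3747/122, m_3 = 795/61, m_4 = -307/122.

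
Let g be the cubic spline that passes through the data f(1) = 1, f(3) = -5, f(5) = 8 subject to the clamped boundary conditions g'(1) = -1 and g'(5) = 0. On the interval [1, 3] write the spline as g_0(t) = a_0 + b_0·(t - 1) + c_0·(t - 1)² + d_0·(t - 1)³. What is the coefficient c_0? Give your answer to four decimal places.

Let M_i = g''(x_i). Step sizes h_i = 2, 2; slopes of the chords Δ_i = (y_(i+1) - y_i)/h_i = -3, 13/2.
  2·M_0 + 8·M_1 + 2·M_2 = 6(Δ_1 - Δ_0) = 57
Clamped end conditions give two more equations: 2h_0·M_0 + h_0·M_1 = 6(Δ_0 - g'(1)) = -12 and h_1·M_1 + 2h_1·M_2 = 6(g'(5) - Δ_1) = -39.
Solving the tridiagonal system: M_0 = -79/8, M_1 = 55/4, M_2 = -133/8.
On [1, 3], with g_0(t) = a_0 + b_0·(t - 1) + c_0·(t - 1)² + d_0·(t - 1)³: c_0 = M_0/2 = -79/16, d_0 = (M_1 - M_0)/(6h_0) = 63/32, b_0 = Δ_0 - h_0(2M_0 + M_1)/6 = -1.

-4.9375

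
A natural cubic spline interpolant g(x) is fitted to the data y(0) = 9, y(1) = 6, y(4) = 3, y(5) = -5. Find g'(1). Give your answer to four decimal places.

-1.6545

With M_i denoting the second derivative at x_i, h_i = 1, 3, 1, and Δ_i = (y_(i+1) − y_i)/h_i = -3, -1, -8:
  1·M_0 + 8·M_1 + 3·M_2 = 6(Δ_1 - Δ_0) = 12
  3·M_1 + 8·M_2 + 1·M_3 = 6(Δ_2 - Δ_1) = -42
Natural end conditions: M_0 = M_3 = 0.
Solving: M_0 = 0, M_1 = 222/55, M_2 = -372/55, M_3 = 0.
On [1, 4], g'(x) = b_1 + 2c_1·(x - 1) + 3d_1·(x - 1)² with b_1 = Δ_1 - h_1(2M_1 + M_2)/6 = -91/55, c_1 = M_1/2 = 111/55, d_1 = (M_2 - M_1)/(6h_1) = -3/5. So g'(1) = -91/55.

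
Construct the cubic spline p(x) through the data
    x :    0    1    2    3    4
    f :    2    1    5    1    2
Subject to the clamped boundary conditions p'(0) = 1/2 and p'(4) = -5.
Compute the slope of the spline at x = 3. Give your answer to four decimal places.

Let σ_i = p''(x_i). Step sizes h_i = 1, 1, 1, 1; slopes of the chords Δ_i = (y_(i+1) - y_i)/h_i = -1, 4, -4, 1.
  1·σ_0 + 4·σ_1 + 1·σ_2 = 6(Δ_1 - Δ_0) = 30
  1·σ_1 + 4·σ_2 + 1·σ_3 = 6(Δ_2 - Δ_1) = -48
  1·σ_2 + 4·σ_3 + 1·σ_4 = 6(Δ_3 - Δ_2) = 30
Clamped end conditions give two more equations: 2h_0·σ_0 + h_0·σ_1 = 6(Δ_0 - p'(0)) = -9 and h_3·σ_3 + 2h_3·σ_4 = 6(p'(4) - Δ_3) = -36.
Solving the tridiagonal system: σ_0 = -695/56, σ_1 = 443/28, σ_2 = -167/8, σ_3 = 551/28, σ_4 = -1559/56.
On [3, 4], p'(x) = b_3 + 2c_3·(x - 3) + 3d_3·(x - 3)² with b_3 = Δ_3 - h_3(2σ_3 + σ_4)/6 = -103/112, c_3 = σ_3/2 = 551/56, d_3 = (σ_4 - σ_3)/(6h_3) = -887/112. So p'(3) = -103/112.

-0.9196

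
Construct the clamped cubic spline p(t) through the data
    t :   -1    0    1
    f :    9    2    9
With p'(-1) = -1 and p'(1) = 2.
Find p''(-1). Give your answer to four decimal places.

Let σ_i = p''(x_i). Step sizes h_i = 1, 1; slopes of the chords Δ_i = (y_(i+1) - y_i)/h_i = -7, 7.
  1·σ_0 + 4·σ_1 + 1·σ_2 = 6(Δ_1 - Δ_0) = 84
Clamped end conditions give two more equations: 2h_0·σ_0 + h_0·σ_1 = 6(Δ_0 - p'(-1)) = -36 and h_1·σ_1 + 2h_1·σ_2 = 6(p'(1) - Δ_1) = -30.
Solving: σ_0 = -75/2, σ_1 = 39, σ_2 = -69/2.

-37.5000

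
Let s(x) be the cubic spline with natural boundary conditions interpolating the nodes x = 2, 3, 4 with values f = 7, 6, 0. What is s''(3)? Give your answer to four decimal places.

-7.5000

Put σ_i = s'' at the i-th knot. Here h = (1, 1) and Δ = (-1, -6), so the interior equations h_(i-1)·σ_(i-1) + 2(h_(i-1)+h_i)·σ_i + h_i·σ_(i+1) = 6(Δ_i − Δ_(i-1)) read
  1·σ_0 + 4·σ_1 + 1·σ_2 = 6(Δ_1 - Δ_0) = -30
Natural end conditions: σ_0 = σ_2 = 0.
Hence σ_0 = 0, σ_1 = -15/2, σ_2 = 0.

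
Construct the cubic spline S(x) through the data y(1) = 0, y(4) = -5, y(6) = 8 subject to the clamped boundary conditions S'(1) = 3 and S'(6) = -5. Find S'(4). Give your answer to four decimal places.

5.7500

With m_i denoting the second derivative at x_i, h_i = 3, 2, and Δ_i = (y_(i+1) − y_i)/h_i = -5/3, 13/2:
  3·m_0 + 10·m_1 + 2·m_2 = 6(Δ_1 - Δ_0) = 49
Clamped end conditions give two more equations: 2h_0·m_0 + h_0·m_1 = 6(Δ_0 - S'(1)) = -28 and h_1·m_1 + 2h_1·m_2 = 6(S'(6) - Δ_1) = -69.
Solving the tridiagonal system: m_0 = -67/6, m_1 = 13, m_2 = -95/4.
On [4, 6], S'(x) = b_1 + 2c_1·(x - 4) + 3d_1·(x - 4)² with b_1 = Δ_1 - h_1(2m_1 + m_2)/6 = 23/4, c_1 = m_1/2 = 13/2, d_1 = (m_2 - m_1)/(6h_1) = -49/16. So S'(4) = 23/4.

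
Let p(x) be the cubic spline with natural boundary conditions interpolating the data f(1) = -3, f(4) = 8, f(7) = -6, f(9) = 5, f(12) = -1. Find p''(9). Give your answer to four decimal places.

Put σ_i = p'' at the i-th knot. Here h = (3, 3, 2, 3) and Δ = (11/3, -14/3, 11/2, -2), so the interior equations h_(i-1)·σ_(i-1) + 2(h_(i-1)+h_i)·σ_i + h_i·σ_(i+1) = 6(Δ_i − Δ_(i-1)) read
  3·σ_0 + 12·σ_1 + 3·σ_2 = 6(Δ_1 - Δ_0) = -50
  3·σ_1 + 10·σ_2 + 2·σ_3 = 6(Δ_2 - Δ_1) = 61
  2·σ_2 + 10·σ_3 + 3·σ_4 = 6(Δ_3 - Δ_2) = -45
Natural end conditions: σ_0 = σ_4 = 0.
Solving the tridiagonal system: σ_0 = 0, σ_1 = -1150/177, σ_2 = 550/59, σ_3 = -751/118, σ_4 = 0.

-6.3644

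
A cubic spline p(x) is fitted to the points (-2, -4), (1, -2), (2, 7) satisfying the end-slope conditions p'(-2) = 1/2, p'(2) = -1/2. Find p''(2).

Write m_i for p''(x_i). With h_i = 3, 1 and divided differences Δ_i = 2/3, 9, the continuity of p' gives the tridiagonal system
  3·m_0 + 8·m_1 + 1·m_2 = 6(Δ_1 - Δ_0) = 50
Clamped end conditions give two more equations: 2h_0·m_0 + h_0·m_1 = 6(Δ_0 - p'(-2)) = 1 and h_1·m_1 + 2h_1·m_2 = 6(p'(2) - Δ_1) = -57.
Solving: m_0 = -19/3, m_1 = 13, m_2 = -35.

-35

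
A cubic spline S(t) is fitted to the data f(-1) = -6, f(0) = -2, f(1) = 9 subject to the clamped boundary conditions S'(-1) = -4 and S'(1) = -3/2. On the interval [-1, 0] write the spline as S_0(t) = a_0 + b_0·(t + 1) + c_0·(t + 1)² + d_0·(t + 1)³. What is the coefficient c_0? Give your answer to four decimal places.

7.3750

Let M_i = S''(x_i). Step sizes h_i = 1, 1; slopes of the chords Δ_i = (y_(i+1) - y_i)/h_i = 4, 11.
  1·M_0 + 4·M_1 + 1·M_2 = 6(Δ_1 - Δ_0) = 42
Clamped end conditions give two more equations: 2h_0·M_0 + h_0·M_1 = 6(Δ_0 - S'(-1)) = 48 and h_1·M_1 + 2h_1·M_2 = 6(S'(1) - Δ_1) = -75.
Solving the tridiagonal system: M_0 = 59/4, M_1 = 37/2, M_2 = -187/4.
On [-1, 0], with S_0(t) = a_0 + b_0·(t + 1) + c_0·(t + 1)² + d_0·(t + 1)³: c_0 = M_0/2 = 59/8, d_0 = (M_1 - M_0)/(6h_0) = 5/8, b_0 = Δ_0 - h_0(2M_0 + M_1)/6 = -4.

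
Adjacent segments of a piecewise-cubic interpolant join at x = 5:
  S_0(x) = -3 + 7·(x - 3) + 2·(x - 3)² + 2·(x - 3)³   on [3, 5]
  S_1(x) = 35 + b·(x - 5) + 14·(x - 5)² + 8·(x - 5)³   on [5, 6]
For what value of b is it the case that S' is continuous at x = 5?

S_0'(x) = 7 + 4·(x - 3) + 6·(x - 3)², so S_0'(5) = 39. On the right, S_1'(5) = b, so b = 39.

39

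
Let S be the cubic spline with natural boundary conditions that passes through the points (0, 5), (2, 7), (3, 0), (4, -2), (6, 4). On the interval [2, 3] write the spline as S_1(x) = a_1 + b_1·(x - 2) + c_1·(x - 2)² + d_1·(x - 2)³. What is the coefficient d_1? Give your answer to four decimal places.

3.0833

Let m_i = S''(x_i). Step sizes h_i = 2, 1, 1, 2; slopes of the chords Δ_i = (y_(i+1) - y_i)/h_i = 1, -7, -2, 3.
  2·m_0 + 6·m_1 + 1·m_2 = 6(Δ_1 - Δ_0) = -48
  1·m_1 + 4·m_2 + 1·m_3 = 6(Δ_2 - Δ_1) = 30
  1·m_2 + 6·m_3 + 2·m_4 = 6(Δ_3 - Δ_2) = 30
Natural end conditions: m_0 = m_4 = 0.
Forward elimination and back-substitution give m_0 = 0, m_1 = -19/2, m_2 = 9, m_3 = 7/2, m_4 = 0.
On [2, 3], with S_1(x) = a_1 + b_1·(x - 2) + c_1·(x - 2)² + d_1·(x - 2)³: c_1 = m_1/2 = -19/4, d_1 = (m_2 - m_1)/(6h_1) = 37/12, b_1 = Δ_1 - h_1(2m_1 + m_2)/6 = -16/3.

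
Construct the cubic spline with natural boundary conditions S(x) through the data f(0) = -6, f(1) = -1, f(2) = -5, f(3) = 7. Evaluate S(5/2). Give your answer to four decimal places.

-0.8250

Let m_i = S''(x_i). Step sizes h_i = 1, 1, 1; slopes of the chords Δ_i = (y_(i+1) - y_i)/h_i = 5, -4, 12.
  1·m_0 + 4·m_1 + 1·m_2 = 6(Δ_1 - Δ_0) = -54
  1·m_1 + 4·m_2 + 1·m_3 = 6(Δ_2 - Δ_1) = 96
Natural end conditions: m_0 = m_3 = 0.
Hence m_0 = 0, m_1 = -104/5, m_2 = 146/5, m_3 = 0.
On [2, 3], S(x) = -5 + 34/15·(x - 2) + 73/5·(x - 2)² - 73/15·(x - 2)³.
With (x - 2) = 1/2: S(5/2) = -33/40.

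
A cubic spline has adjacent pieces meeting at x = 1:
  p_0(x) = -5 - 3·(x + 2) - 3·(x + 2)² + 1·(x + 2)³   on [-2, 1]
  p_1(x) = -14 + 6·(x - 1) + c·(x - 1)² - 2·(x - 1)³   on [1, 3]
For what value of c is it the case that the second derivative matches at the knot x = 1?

6

p_0''(x) = -6 + 6·(x + 2), so p_0''(1) = 12. On the right, p_1''(1) = 2c, so c = 6.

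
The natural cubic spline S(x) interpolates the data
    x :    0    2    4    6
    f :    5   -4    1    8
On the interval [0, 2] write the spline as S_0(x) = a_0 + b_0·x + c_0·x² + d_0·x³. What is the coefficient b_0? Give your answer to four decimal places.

With m_i denoting the second derivative at x_i, h_i = 2, 2, 2, and Δ_i = (y_(i+1) − y_i)/h_i = -9/2, 5/2, 7/2:
  2·m_0 + 8·m_1 + 2·m_2 = 6(Δ_1 - Δ_0) = 42
  2·m_1 + 8·m_2 + 2·m_3 = 6(Δ_2 - Δ_1) = 6
Natural end conditions: m_0 = m_3 = 0.
Solving the tridiagonal system: m_0 = 0, m_1 = 27/5, m_2 = -3/5, m_3 = 0.
On [0, 2], with S_0(x) = a_0 + b_0·x + c_0·x² + d_0·x³: c_0 = m_0/2 = 0, d_0 = (m_1 - m_0)/(6h_0) = 9/20, b_0 = Δ_0 - h_0(2m_0 + m_1)/6 = -63/10.

-6.3000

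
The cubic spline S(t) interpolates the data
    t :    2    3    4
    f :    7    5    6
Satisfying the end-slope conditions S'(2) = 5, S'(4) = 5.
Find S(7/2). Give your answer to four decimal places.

4.4688

Let M_i = S''(x_i). Step sizes h_i = 1, 1; slopes of the chords Δ_i = (y_(i+1) - y_i)/h_i = -2, 1.
  1·M_0 + 4·M_1 + 1·M_2 = 6(Δ_1 - Δ_0) = 18
Clamped end conditions give two more equations: 2h_0·M_0 + h_0·M_1 = 6(Δ_0 - S'(2)) = -42 and h_1·M_1 + 2h_1·M_2 = 6(S'(4) - Δ_1) = 24.
Solving: M_0 = -51/2, M_1 = 9, M_2 = 15/2.
On [3, 4], S(t) = 5 - 13/4·(t - 3) + 9/2·(t - 3)² - 1/4·(t - 3)³.
With (t - 3) = 1/2: S(7/2) = 143/32.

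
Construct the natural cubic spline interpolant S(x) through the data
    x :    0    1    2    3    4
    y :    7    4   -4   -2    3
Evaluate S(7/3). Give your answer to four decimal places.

-4.4444

With M_i denoting the second derivative at x_i, h_i = 1, 1, 1, 1, and Δ_i = (y_(i+1) − y_i)/h_i = -3, -8, 2, 5:
  1·M_0 + 4·M_1 + 1·M_2 = 6(Δ_1 - Δ_0) = -30
  1·M_1 + 4·M_2 + 1·M_3 = 6(Δ_2 - Δ_1) = 60
  1·M_2 + 4·M_3 + 1·M_4 = 6(Δ_3 - Δ_2) = 18
Natural end conditions: M_0 = M_4 = 0.
Solving the tridiagonal system: M_0 = 0, M_1 = -12, M_2 = 18, M_3 = 0, M_4 = 0.
On [2, 3], S(x) = -4 - 4·(x - 2) + 9·(x - 2)² - 3·(x - 2)³.
With (x - 2) = 1/3: S(7/3) = -40/9.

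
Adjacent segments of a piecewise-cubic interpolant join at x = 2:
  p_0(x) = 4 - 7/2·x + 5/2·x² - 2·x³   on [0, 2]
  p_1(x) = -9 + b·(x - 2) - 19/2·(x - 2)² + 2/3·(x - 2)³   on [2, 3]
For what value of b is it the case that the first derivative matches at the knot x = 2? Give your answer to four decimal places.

-17.5000

p_0'(x) = -7/2 + 5·x - 6·x², so p_0'(2) = -35/2. On the right, p_1'(2) = b, so b = -35/2.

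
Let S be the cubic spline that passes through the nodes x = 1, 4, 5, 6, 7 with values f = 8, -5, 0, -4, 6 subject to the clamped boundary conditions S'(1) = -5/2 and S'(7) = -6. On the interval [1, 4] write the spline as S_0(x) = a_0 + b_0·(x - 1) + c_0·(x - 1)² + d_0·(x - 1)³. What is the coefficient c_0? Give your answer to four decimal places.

Write m_i for S''(x_i). With h_i = 3, 1, 1, 1 and divided differences Δ_i = -13/3, 5, -4, 10, the continuity of S' gives the tridiagonal system
  3·m_0 + 8·m_1 + 1·m_2 = 6(Δ_1 - Δ_0) = 56
  1·m_1 + 4·m_2 + 1·m_3 = 6(Δ_2 - Δ_1) = -54
  1·m_2 + 4·m_3 + 1·m_4 = 6(Δ_3 - Δ_2) = 84
Clamped end conditions give two more equations: 2h_0·m_0 + h_0·m_1 = 6(Δ_0 - S'(1)) = -11 and h_3·m_3 + 2h_3·m_4 = 6(S'(7) - Δ_3) = -96.
Solving: m_0 = -35/4, m_1 = 83/6, m_2 = -341/12, m_3 = 275/6, m_4 = -851/12.
On [1, 4], with S_0(x) = a_0 + b_0·(x - 1) + c_0·(x - 1)² + d_0·(x - 1)³: c_0 = m_0/2 = -35/8, d_0 = (m_1 - m_0)/(6h_0) = 271/216, b_0 = Δ_0 - h_0(2m_0 + m_1)/6 = -5/2.

-4.3750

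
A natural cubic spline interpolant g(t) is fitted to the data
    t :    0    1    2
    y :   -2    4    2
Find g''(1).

-12

Write M_i for g''(x_i). With h_i = 1, 1 and divided differences Δ_i = 6, -2, the continuity of g' gives the tridiagonal system
  1·M_0 + 4·M_1 + 1·M_2 = 6(Δ_1 - Δ_0) = -48
Natural end conditions: M_0 = M_2 = 0.
Solving: M_0 = 0, M_1 = -12, M_2 = 0.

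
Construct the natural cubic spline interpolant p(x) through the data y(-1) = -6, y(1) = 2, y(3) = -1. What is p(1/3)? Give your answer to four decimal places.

0.3519

Write M_i for p''(x_i). With h_i = 2, 2 and divided differences Δ_i = 4, -3/2, the continuity of p' gives the tridiagonal system
  2·M_0 + 8·M_1 + 2·M_2 = 6(Δ_1 - Δ_0) = -33
Natural end conditions: M_0 = M_2 = 0.
Hence M_0 = 0, M_1 = -33/8, M_2 = 0.
On [-1, 1], p(x) = -6 + 43/8·(x + 1) + 0·(x + 1)² - 11/32·(x + 1)³.
With (x + 1) = 4/3: p(1/3) = 19/54.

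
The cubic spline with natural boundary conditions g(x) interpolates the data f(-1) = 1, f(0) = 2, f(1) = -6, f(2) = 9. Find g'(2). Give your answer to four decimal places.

Write m_i for g''(x_i). With h_i = 1, 1, 1 and divided differences Δ_i = 1, -8, 15, the continuity of g' gives the tridiagonal system
  1·m_0 + 4·m_1 + 1·m_2 = 6(Δ_1 - Δ_0) = -54
  1·m_1 + 4·m_2 + 1·m_3 = 6(Δ_2 - Δ_1) = 138
Natural end conditions: m_0 = m_3 = 0.
Hence m_0 = 0, m_1 = -118/5, m_2 = 202/5, m_3 = 0.
On [1, 2], g'(x) = b_2 + 2c_2·(x - 1) + 3d_2·(x - 1)² with b_2 = Δ_2 - h_2(2m_2 + m_3)/6 = 23/15, c_2 = m_2/2 = 101/5, d_2 = (m_3 - m_2)/(6h_2) = -101/15. So g'(2) = 326/15.

21.7333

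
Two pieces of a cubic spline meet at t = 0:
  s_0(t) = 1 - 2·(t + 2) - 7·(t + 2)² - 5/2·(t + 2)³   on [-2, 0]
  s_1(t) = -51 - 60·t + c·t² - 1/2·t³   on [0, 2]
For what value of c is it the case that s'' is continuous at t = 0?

-22

s_0''(t) = -14 - 15·(t + 2), so s_0''(0) = -44. On the right, s_1''(0) = 2c, so c = -22.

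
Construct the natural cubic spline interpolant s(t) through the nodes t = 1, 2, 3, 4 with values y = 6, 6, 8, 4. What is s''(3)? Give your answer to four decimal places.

Let σ_i = s''(x_i). Step sizes h_i = 1, 1, 1; slopes of the chords Δ_i = (y_(i+1) - y_i)/h_i = 0, 2, -4.
  1·σ_0 + 4·σ_1 + 1·σ_2 = 6(Δ_1 - Δ_0) = 12
  1·σ_1 + 4·σ_2 + 1·σ_3 = 6(Δ_2 - Δ_1) = -36
Natural end conditions: σ_0 = σ_3 = 0.
Solving: σ_0 = 0, σ_1 = 28/5, σ_2 = -52/5, σ_3 = 0.

-10.4000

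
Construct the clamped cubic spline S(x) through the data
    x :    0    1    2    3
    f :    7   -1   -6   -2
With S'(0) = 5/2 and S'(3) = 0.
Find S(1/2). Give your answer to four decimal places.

Put M_i = S'' at the i-th knot. Here h = (1, 1, 1) and Δ = (-8, -5, 4), so the interior equations h_(i-1)·M_(i-1) + 2(h_(i-1)+h_i)·M_i + h_i·M_(i+1) = 6(Δ_i − Δ_(i-1)) read
  1·M_0 + 4·M_1 + 1·M_2 = 6(Δ_1 - Δ_0) = 18
  1·M_1 + 4·M_2 + 1·M_3 = 6(Δ_2 - Δ_1) = 54
Clamped end conditions give two more equations: 2h_0·M_0 + h_0·M_1 = 6(Δ_0 - S'(0)) = -63 and h_2·M_2 + 2h_2·M_3 = 6(S'(3) - Δ_2) = -24.
Hence M_0 = -544/15, M_1 = 143/15, M_2 = 242/15, M_3 = -301/15.
On [0, 1], S(x) = 7 + 5/2·x - 272/15·x² + 229/30·x³.
With x = 1/2: S(1/2) = 1121/240.

4.6708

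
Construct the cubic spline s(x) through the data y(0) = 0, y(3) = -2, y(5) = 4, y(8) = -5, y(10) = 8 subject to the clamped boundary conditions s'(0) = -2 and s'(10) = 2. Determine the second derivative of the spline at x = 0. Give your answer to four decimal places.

Put M_i = s'' at the i-th knot. Here h = (3, 2, 3, 2) and Δ = (-2/3, 3, -3, 13/2), so the interior equations h_(i-1)·M_(i-1) + 2(h_(i-1)+h_i)·M_i + h_i·M_(i+1) = 6(Δ_i − Δ_(i-1)) read
  3·M_0 + 10·M_1 + 2·M_2 = 6(Δ_1 - Δ_0) = 22
  2·M_1 + 10·M_2 + 3·M_3 = 6(Δ_2 - Δ_1) = -36
  3·M_2 + 10·M_3 + 2·M_4 = 6(Δ_3 - Δ_2) = 57
Clamped end conditions give two more equations: 2h_0·M_0 + h_0·M_1 = 6(Δ_0 - s'(0)) = 8 and h_3·M_3 + 2h_3·M_4 = 6(s'(10) - Δ_3) = -27.
Forward elimination and back-substitution give M_0 = -263/435, M_1 = 562/145, M_2 = -2167/290, M_3 = 1497/145, M_4 = -6909/580.

-0.6046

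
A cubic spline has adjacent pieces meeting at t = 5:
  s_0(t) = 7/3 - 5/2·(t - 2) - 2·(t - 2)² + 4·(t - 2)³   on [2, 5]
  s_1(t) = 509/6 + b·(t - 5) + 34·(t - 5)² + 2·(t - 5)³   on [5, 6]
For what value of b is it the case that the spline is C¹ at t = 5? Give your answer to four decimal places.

93.5000

s_0'(t) = -5/2 - 4·(t - 2) + 12·(t - 2)², so s_0'(5) = 187/2. On the right, s_1'(5) = b, so b = 187/2.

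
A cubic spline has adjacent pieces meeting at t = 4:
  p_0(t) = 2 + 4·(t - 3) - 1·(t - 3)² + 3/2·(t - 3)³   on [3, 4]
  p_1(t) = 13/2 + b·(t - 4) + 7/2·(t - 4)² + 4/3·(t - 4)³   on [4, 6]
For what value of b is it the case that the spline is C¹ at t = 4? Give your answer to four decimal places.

6.5000

p_0'(t) = 4 - 2·(t - 3) + 9/2·(t - 3)², so p_0'(4) = 13/2. On the right, p_1'(4) = b, so b = 13/2.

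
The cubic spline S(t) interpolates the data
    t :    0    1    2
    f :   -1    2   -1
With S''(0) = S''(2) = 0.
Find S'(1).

With M_i denoting the second derivative at x_i, h_i = 1, 1, and Δ_i = (y_(i+1) − y_i)/h_i = 3, -3:
  1·M_0 + 4·M_1 + 1·M_2 = 6(Δ_1 - Δ_0) = -36
Natural end conditions: M_0 = M_2 = 0.
Solving: M_0 = 0, M_1 = -9, M_2 = 0.
On [1, 2], S'(t) = b_1 + 2c_1·(t - 1) + 3d_1·(t - 1)² with b_1 = Δ_1 - h_1(2M_1 + M_2)/6 = 0, c_1 = M_1/2 = -9/2, d_1 = (M_2 - M_1)/(6h_1) = 3/2. So S'(1) = 0.

0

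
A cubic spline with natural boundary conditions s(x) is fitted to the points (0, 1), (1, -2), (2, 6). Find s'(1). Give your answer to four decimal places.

2.5000

With m_i denoting the second derivative at x_i, h_i = 1, 1, and Δ_i = (y_(i+1) − y_i)/h_i = -3, 8:
  1·m_0 + 4·m_1 + 1·m_2 = 6(Δ_1 - Δ_0) = 66
Natural end conditions: m_0 = m_2 = 0.
Solving: m_0 = 0, m_1 = 33/2, m_2 = 0.
On [1, 2], s'(x) = b_1 + 2c_1·(x - 1) + 3d_1·(x - 1)² with b_1 = Δ_1 - h_1(2m_1 + m_2)/6 = 5/2, c_1 = m_1/2 = 33/4, d_1 = (m_2 - m_1)/(6h_1) = -11/4. So s'(1) = 5/2.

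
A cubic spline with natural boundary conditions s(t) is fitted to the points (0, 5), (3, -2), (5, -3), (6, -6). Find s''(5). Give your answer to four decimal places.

-3.0714

Let M_i = s''(x_i). Step sizes h_i = 3, 2, 1; slopes of the chords Δ_i = (y_(i+1) - y_i)/h_i = -7/3, -1/2, -3.
  3·M_0 + 10·M_1 + 2·M_2 = 6(Δ_1 - Δ_0) = 11
  2·M_1 + 6·M_2 + 1·M_3 = 6(Δ_2 - Δ_1) = -15
Natural end conditions: M_0 = M_3 = 0.
Solving the tridiagonal system: M_0 = 0, M_1 = 12/7, M_2 = -43/14, M_3 = 0.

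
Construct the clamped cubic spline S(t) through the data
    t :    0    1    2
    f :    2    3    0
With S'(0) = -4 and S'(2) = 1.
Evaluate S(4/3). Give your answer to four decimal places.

With M_i denoting the second derivative at x_i, h_i = 1, 1, and Δ_i = (y_(i+1) − y_i)/h_i = 1, -3:
  1·M_0 + 4·M_1 + 1·M_2 = 6(Δ_1 - Δ_0) = -24
Clamped end conditions give two more equations: 2h_0·M_0 + h_0·M_1 = 6(Δ_0 - S'(0)) = 30 and h_1·M_1 + 2h_1·M_2 = 6(S'(2) - Δ_1) = 24.
Hence M_0 = 47/2, M_1 = -17, M_2 = 41/2.
On [1, 2], S(t) = 3 - 3/4·(t - 1) - 17/2·(t - 1)² + 25/4·(t - 1)³.
With (t - 1) = 1/3: S(4/3) = 55/27.

2.0370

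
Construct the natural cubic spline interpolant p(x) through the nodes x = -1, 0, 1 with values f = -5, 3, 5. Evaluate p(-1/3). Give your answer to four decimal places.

With m_i denoting the second derivative at x_i, h_i = 1, 1, and Δ_i = (y_(i+1) − y_i)/h_i = 8, 2:
  1·m_0 + 4·m_1 + 1·m_2 = 6(Δ_1 - Δ_0) = -36
Natural end conditions: m_0 = m_2 = 0.
Solving the tridiagonal system: m_0 = 0, m_1 = -9, m_2 = 0.
On [-1, 0], p(x) = -5 + 19/2·(x + 1) + 0·(x + 1)² - 3/2·(x + 1)³.
With (x + 1) = 2/3: p(-1/3) = 8/9.

0.8889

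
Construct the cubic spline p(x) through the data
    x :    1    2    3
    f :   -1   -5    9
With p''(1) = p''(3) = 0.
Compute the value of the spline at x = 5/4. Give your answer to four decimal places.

-3.0547

Write m_i for p''(x_i). With h_i = 1, 1 and divided differences Δ_i = -4, 14, the continuity of p' gives the tridiagonal system
  1·m_0 + 4·m_1 + 1·m_2 = 6(Δ_1 - Δ_0) = 108
Natural end conditions: m_0 = m_2 = 0.
Solving the tridiagonal system: m_0 = 0, m_1 = 27, m_2 = 0.
On [1, 2], p(x) = -1 - 17/2·(x - 1) + 0·(x - 1)² + 9/2·(x - 1)³.
With (x - 1) = 1/4: p(5/4) = -391/128.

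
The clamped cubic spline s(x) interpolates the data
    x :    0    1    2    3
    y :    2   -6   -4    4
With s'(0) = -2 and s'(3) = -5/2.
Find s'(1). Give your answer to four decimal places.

-6.4333

Put M_i = s'' at the i-th knot. Here h = (1, 1, 1) and Δ = (-8, 2, 8), so the interior equations h_(i-1)·M_(i-1) + 2(h_(i-1)+h_i)·M_i + h_i·M_(i+1) = 6(Δ_i − Δ_(i-1)) read
  1·M_0 + 4·M_1 + 1·M_2 = 6(Δ_1 - Δ_0) = 60
  1·M_1 + 4·M_2 + 1·M_3 = 6(Δ_2 - Δ_1) = 36
Clamped end conditions give two more equations: 2h_0·M_0 + h_0·M_1 = 6(Δ_0 - s'(0)) = -36 and h_2·M_2 + 2h_2·M_3 = 6(s'(3) - Δ_2) = -63.
Forward elimination and back-substitution give M_0 = -407/15, M_1 = 274/15, M_2 = 211/15, M_3 = -578/15.
On [1, 2], s'(x) = b_1 + 2c_1·(x - 1) + 3d_1·(x - 1)² with b_1 = Δ_1 - h_1(2M_1 + M_2)/6 = -193/30, c_1 = M_1/2 = 137/15, d_1 = (M_2 - M_1)/(6h_1) = -7/10. So s'(1) = -193/30.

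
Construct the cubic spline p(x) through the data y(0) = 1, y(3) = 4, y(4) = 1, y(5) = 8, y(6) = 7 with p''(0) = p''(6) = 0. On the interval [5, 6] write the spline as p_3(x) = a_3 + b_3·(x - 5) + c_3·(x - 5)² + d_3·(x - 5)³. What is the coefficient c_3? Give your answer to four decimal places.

Put M_i = p'' at the i-th knot. Here h = (3, 1, 1, 1) and Δ = (1, -3, 7, -1), so the interior equations h_(i-1)·M_(i-1) + 2(h_(i-1)+h_i)·M_i + h_i·M_(i+1) = 6(Δ_i − Δ_(i-1)) read
  3·M_0 + 8·M_1 + 1·M_2 = 6(Δ_1 - Δ_0) = -24
  1·M_1 + 4·M_2 + 1·M_3 = 6(Δ_2 - Δ_1) = 60
  1·M_2 + 4·M_3 + 1·M_4 = 6(Δ_3 - Δ_2) = -48
Natural end conditions: M_0 = M_4 = 0.
Solving: M_0 = 0, M_1 = -162/29, M_2 = 600/29, M_3 = -498/29, M_4 = 0.
On [5, 6], with p_3(x) = a_3 + b_3·(x - 5) + c_3·(x - 5)² + d_3·(x - 5)³: c_3 = M_3/2 = -249/29, d_3 = (M_4 - M_3)/(6h_3) = 83/29, b_3 = Δ_3 - h_3(2M_3 + M_4)/6 = 137/29.

-8.5862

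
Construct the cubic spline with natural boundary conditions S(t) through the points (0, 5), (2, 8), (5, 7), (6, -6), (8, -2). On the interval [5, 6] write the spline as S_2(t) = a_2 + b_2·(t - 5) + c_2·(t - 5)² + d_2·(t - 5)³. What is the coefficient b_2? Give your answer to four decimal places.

Put M_i = S'' at the i-th knot. Here h = (2, 3, 1, 2) and Δ = (3/2, -1/3, -13, 2), so the interior equations h_(i-1)·M_(i-1) + 2(h_(i-1)+h_i)·M_i + h_i·M_(i+1) = 6(Δ_i − Δ_(i-1)) read
  2·M_0 + 10·M_1 + 3·M_2 = 6(Δ_1 - Δ_0) = -11
  3·M_1 + 8·M_2 + 1·M_3 = 6(Δ_2 - Δ_1) = -76
  1·M_2 + 6·M_3 + 2·M_4 = 6(Δ_3 - Δ_2) = 90
Natural end conditions: M_0 = M_4 = 0.
Solving: M_0 = 0, M_1 = 1121/416, M_2 = -2631/208, M_3 = 7117/416, M_4 = 0.
On [5, 6], with S_2(t) = a_2 + b_2·(t - 5) + c_2·(t - 5)² + d_2·(t - 5)³: c_2 = M_2/2 = -2631/416, d_2 = (M_3 - M_2)/(6h_2) = 12379/2496, b_2 = Δ_2 - h_2(2M_2 + M_3)/6 = -29041/2496.

-11.6350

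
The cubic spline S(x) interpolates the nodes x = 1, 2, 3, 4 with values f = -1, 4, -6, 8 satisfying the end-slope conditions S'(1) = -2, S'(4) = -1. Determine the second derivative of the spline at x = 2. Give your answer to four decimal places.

-51.3333

Write m_i for S''(x_i). With h_i = 1, 1, 1 and divided differences Δ_i = 5, -10, 14, the continuity of S' gives the tridiagonal system
  1·m_0 + 4·m_1 + 1·m_2 = 6(Δ_1 - Δ_0) = -90
  1·m_1 + 4·m_2 + 1·m_3 = 6(Δ_2 - Δ_1) = 144
Clamped end conditions give two more equations: 2h_0·m_0 + h_0·m_1 = 6(Δ_0 - S'(1)) = 42 and h_2·m_2 + 2h_2·m_3 = 6(S'(4) - Δ_2) = -90.
Forward elimination and back-substitution give m_0 = 140/3, m_1 = -154/3, m_2 = 206/3, m_3 = -238/3.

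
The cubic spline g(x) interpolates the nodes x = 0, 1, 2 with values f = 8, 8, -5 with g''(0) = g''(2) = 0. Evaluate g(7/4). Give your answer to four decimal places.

Write m_i for g''(x_i). With h_i = 1, 1 and divided differences Δ_i = 0, -13, the continuity of g' gives the tridiagonal system
  1·m_0 + 4·m_1 + 1·m_2 = 6(Δ_1 - Δ_0) = -78
Natural end conditions: m_0 = m_2 = 0.
Forward elimination and back-substitution give m_0 = 0, m_1 = -39/2, m_2 = 0.
On [1, 2], g(x) = 8 - 13/2·(x - 1) - 39/4·(x - 1)² + 13/4·(x - 1)³.
With (x - 1) = 3/4: g(7/4) = -253/256.

-0.9883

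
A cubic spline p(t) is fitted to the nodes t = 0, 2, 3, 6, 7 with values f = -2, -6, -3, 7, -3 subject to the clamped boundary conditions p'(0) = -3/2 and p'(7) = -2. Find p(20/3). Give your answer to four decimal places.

With M_i denoting the second derivative at x_i, h_i = 2, 1, 3, 1, and Δ_i = (y_(i+1) − y_i)/h_i = -2, 3, 10/3, -10:
  2·M_0 + 6·M_1 + 1·M_2 = 6(Δ_1 - Δ_0) = 30
  1·M_1 + 8·M_2 + 3·M_3 = 6(Δ_2 - Δ_1) = 2
  3·M_2 + 8·M_3 + 1·M_4 = 6(Δ_3 - Δ_2) = -80
Clamped end conditions give two more equations: 2h_0·M_0 + h_0·M_1 = 6(Δ_0 - p'(0)) = -3 and h_3·M_3 + 2h_3·M_4 = 6(p'(7) - Δ_3) = 48.
Hence M_0 = -2201/660, M_1 = 853/165, M_2 = 373/66, M_3 = -887/55, M_4 = 3527/110.
On [6, 7], p(t) = 7 - 2193/220·(t - 6) - 887/110·(t - 6)² + 1767/220·(t - 6)³.
With (t - 6) = 2/3: p(20/3) = -841/990.

-0.8495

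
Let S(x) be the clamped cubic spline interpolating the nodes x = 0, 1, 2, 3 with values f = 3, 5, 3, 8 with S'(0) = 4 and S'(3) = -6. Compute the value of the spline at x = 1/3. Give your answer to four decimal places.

Let M_i = S''(x_i). Step sizes h_i = 1, 1, 1; slopes of the chords Δ_i = (y_(i+1) - y_i)/h_i = 2, -2, 5.
  1·M_0 + 4·M_1 + 1·M_2 = 6(Δ_1 - Δ_0) = -24
  1·M_1 + 4·M_2 + 1·M_3 = 6(Δ_2 - Δ_1) = 42
Clamped end conditions give two more equations: 2h_0·M_0 + h_0·M_1 = 6(Δ_0 - S'(0)) = -12 and h_2·M_2 + 2h_2·M_3 = 6(S'(3) - Δ_2) = -66.
Solving: M_0 = 2/15, M_1 = -184/15, M_2 = 374/15, M_3 = -682/15.
On [0, 1], S(x) = 3 + 4·x + 1/15·x² - 31/15·x³.
With x = 1/3: S(1/3) = 1727/405.

4.2642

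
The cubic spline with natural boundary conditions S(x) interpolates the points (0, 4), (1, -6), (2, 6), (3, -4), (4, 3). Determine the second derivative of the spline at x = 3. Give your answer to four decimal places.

39.1071

Write σ_i for S''(x_i). With h_i = 1, 1, 1, 1 and divided differences Δ_i = -10, 12, -10, 7, the continuity of S' gives the tridiagonal system
  1·σ_0 + 4·σ_1 + 1·σ_2 = 6(Δ_1 - Δ_0) = 132
  1·σ_1 + 4·σ_2 + 1·σ_3 = 6(Δ_2 - Δ_1) = -132
  1·σ_2 + 4·σ_3 + 1·σ_4 = 6(Δ_3 - Δ_2) = 102
Natural end conditions: σ_0 = σ_4 = 0.
Solving: σ_0 = 0, σ_1 = 1305/28, σ_2 = -381/7, σ_3 = 1095/28, σ_4 = 0.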